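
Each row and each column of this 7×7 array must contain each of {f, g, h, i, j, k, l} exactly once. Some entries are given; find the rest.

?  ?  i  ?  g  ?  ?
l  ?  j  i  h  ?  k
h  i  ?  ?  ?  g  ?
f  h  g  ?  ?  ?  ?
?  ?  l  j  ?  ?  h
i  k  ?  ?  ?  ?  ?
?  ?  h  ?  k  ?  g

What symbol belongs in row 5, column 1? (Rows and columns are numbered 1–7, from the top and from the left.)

g

(r2,c6) = f
(r6,c3) = f
(r7,c1) = j
(r1,c1) = k
(r2,c2) = g
(r3,c3) = k
(r5,c1) = g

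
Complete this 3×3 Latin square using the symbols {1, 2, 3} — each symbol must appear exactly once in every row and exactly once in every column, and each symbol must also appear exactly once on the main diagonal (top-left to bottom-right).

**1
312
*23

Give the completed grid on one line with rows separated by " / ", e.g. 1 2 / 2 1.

2 3 1 / 3 1 2 / 1 2 3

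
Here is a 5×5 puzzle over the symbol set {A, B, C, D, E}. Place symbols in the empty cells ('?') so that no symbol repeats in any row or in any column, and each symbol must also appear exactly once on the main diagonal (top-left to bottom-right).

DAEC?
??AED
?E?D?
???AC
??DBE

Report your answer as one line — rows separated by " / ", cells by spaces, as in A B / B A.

D A E C B / C B A E D / B E C D A / E D B A C / A C D B E

(r1,c5) = B
(r3,c5) = A
(r4,c3) = B
(r5,c2) = C
(r2,c2) = B
(r3,c3) = C
(r4,c1) = E
(r4,c2) = D
(r5,c1) = A
(r2,c1) = C
(r3,c1) = B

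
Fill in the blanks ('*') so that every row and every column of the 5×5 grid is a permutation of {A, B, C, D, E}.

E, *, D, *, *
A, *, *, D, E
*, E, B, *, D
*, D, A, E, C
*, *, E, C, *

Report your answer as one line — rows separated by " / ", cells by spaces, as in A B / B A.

E C D B A / A B C D E / C E B A D / B D A E C / D A E C B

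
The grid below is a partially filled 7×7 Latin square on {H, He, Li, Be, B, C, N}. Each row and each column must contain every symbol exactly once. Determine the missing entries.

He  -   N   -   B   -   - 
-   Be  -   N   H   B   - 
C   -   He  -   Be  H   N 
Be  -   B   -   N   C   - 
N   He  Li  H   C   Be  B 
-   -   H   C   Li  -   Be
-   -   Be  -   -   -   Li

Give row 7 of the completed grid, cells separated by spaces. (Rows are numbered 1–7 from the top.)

H C Be B He N Li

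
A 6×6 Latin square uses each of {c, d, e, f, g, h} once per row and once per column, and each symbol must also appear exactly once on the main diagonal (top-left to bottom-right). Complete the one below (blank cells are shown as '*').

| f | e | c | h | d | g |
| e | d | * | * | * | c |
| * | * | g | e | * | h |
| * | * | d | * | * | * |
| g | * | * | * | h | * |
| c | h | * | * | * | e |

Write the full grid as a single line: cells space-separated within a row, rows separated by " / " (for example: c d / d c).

(r3,c1) = d
(r4,c1) = h
(r4,c4) = c
(r4,c6) = f
(r5,c6) = d
(r6,c3) = f
(r6,c5) = g
(r2,c3) = h
(r2,c5) = f
(r3,c5) = c
(r4,c2) = g
(r4,c5) = e
(r5,c3) = e
(r5,c4) = f
(r6,c4) = d
(r2,c4) = g
(r3,c2) = f
(r5,c2) = c

f e c h d g / e d h g f c / d f g e c h / h g d c e f / g c e f h d / c h f d g e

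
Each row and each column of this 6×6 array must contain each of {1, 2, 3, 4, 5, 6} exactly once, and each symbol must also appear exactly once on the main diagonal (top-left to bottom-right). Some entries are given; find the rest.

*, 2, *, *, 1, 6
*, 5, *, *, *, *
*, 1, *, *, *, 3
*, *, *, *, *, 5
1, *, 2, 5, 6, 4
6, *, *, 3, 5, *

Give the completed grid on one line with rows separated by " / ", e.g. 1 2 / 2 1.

3 2 5 4 1 6 / 4 5 6 2 3 1 / 5 1 4 6 2 3 / 2 6 3 1 4 5 / 1 3 2 5 6 4 / 6 4 1 3 5 2

(r1,c4) = 4
(r3,c3) = 4
(r3,c5) = 2
(r5,c2) = 3
(r6,c2) = 4
(r6,c3) = 1
(r6,c6) = 2
(r1,c1) = 3
(r1,c3) = 5
(r2,c6) = 1
(r3,c1) = 5
(r3,c4) = 6
(r4,c2) = 6
(r4,c3) = 3
(r4,c4) = 1
(r4,c5) = 4
(r2,c3) = 6
(r2,c4) = 2
(r2,c5) = 3
(r4,c1) = 2
(r2,c1) = 4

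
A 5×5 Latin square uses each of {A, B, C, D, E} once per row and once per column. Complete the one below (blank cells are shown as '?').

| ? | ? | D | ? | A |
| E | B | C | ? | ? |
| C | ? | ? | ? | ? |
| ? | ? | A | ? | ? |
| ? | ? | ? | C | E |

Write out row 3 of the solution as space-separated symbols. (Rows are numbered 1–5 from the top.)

(r1,c1): row 1 has {A,D}; column 1 has {C,E}, so it must be B.
(r1,c4): row 1 has {A,B,D}; column 4 has {C}, so it must be E.
(r2,c5): row 2 has {B,C,E}; column 5 has {A,E}, so it must be D.
(r3,c5): row 3 has {C}; column 5 has {A,D,E}, so it must be B.
(r4,c1): row 4 has {A}; column 1 has {B,C,E}, so it must be D.
(r4,c4): row 4 has {A,D}; column 4 has {C,E}, so it must be B.
(r4,c5): row 4 has {A,B,D}; column 5 has {A,B,D,E}, so it must be C.
(r5,c1): row 5 has {C,E}; column 1 has {B,C,D,E}, so it must be A.
(r5,c2): row 5 has {A,C,E}; column 2 has {B}, so it must be D.
(r5,c3): row 5 has {A,C,D,E}; column 3 has {A,C,D}, so it must be B.
(r1,c2): row 1 has {A,B,D,E}; column 2 has {B,D}, so it must be C.
(r2,c4): row 2 has {B,C,D,E}; column 4 has {B,C,E}, so it must be A.
(r3,c3): row 3 has {B,C}; column 3 has {A,B,C,D}, so it must be E.
(r3,c4): row 3 has {B,C,E}; column 4 has {A,B,C,E}, so it must be D.
(r4,c2): row 4 has {A,B,C,D}; column 2 has {B,C,D}, so it must be E.
(r3,c2): row 3 has {B,C,D,E}; column 2 has {B,C,D,E}, so it must be A.

C A E D B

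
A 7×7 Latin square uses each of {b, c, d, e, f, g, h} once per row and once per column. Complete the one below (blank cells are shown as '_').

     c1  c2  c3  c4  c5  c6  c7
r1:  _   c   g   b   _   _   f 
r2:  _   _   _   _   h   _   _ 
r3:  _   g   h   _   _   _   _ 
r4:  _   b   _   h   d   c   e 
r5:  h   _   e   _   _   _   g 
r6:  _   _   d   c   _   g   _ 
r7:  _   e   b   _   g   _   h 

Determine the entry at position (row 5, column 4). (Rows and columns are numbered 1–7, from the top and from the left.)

f

row 1 has {b,c,f,g}; column 5 has {d,g,h} — only e is left for (r1,c5).
row 4 has {b,c,d,e,h}; column 3 has {b,d,e,g,h} — only f is left for (r4,c3).
row 6 has {c,d,g}; column 7 has {e,f,g,h} — only b is left for (r6,c7).
row 1 has {b,c,e,f,g}; column 1 has {h} — only d is left for (r1,c1).
row 1 has {b,c,d,e,f,g}; column 6 has {c,g} — only h is left for (r1,c6).
row 2 has {h}; column 3 has {b,d,e,f,g,h} — only c is left for (r2,c3).
row 2 has {c,h}; column 7 has {b,e,f,g,h} — only d is left for (r2,c7).
row 3 has {g,h}; column 7 has {b,d,e,f,g,h} — only c is left for (r3,c7).
row 4 has {b,c,d,e,f,h}; column 1 has {d,h} — only g is left for (r4,c1).
row 6 has {b,c,d,g}; column 5 has {d,e,g,h} — only f is left for (r6,c5).
row 2 has {c,d,h}; column 2 has {b,c,e,g} — only f is left for (r2,c2).
row 3 has {c,g,h}; column 5 has {d,e,f,g,h} — only b is left for (r3,c5).
row 5 has {e,g,h}; column 2 has {b,c,e,f,g} — only d is left for (r5,c2).
row 5 has {d,e,g,h}; column 4 has {b,c,h} — only f is left for (r5,c4).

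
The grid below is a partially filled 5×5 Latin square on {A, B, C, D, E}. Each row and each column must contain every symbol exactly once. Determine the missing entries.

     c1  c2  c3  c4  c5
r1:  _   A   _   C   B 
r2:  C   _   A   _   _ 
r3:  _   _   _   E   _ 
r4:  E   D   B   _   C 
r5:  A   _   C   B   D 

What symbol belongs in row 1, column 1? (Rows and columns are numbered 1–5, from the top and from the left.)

D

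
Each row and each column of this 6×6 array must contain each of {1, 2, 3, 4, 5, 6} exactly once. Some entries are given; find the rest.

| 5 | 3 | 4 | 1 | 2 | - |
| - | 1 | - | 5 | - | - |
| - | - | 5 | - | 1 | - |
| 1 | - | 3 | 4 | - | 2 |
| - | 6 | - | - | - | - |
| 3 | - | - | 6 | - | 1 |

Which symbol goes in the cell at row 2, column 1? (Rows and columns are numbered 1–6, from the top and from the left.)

(r1,c6): row 1 has {1,2,3,4,5}; column 6 has {1,2}, so it must be 6.
(r4,c2): row 4 has {1,2,3,4}; column 2 has {1,3,6}, so it must be 5.
(r4,c5): row 4 has {1,2,3,4,5}; column 5 has {1,2}, so it must be 6.
(r6,c3): row 6 has {1,3,6}; column 3 has {3,4,5}, so it must be 2.
(r2,c3): row 2 has {1,5}; column 3 has {2,3,4,5}, so it must be 6.
(r5,c3): row 5 has {6}; column 3 has {2,3,4,5,6}, so it must be 1.
(r6,c2): row 6 has {1,2,3,6}; column 2 has {1,3,5,6}, so it must be 4.
(r6,c5): row 6 has {1,2,3,4,6}; column 5 has {1,2,6}, so it must be 5.
(r3,c2): row 3 has {1,5}; column 2 has {1,3,4,5,6}, so it must be 2.
(r3,c4): row 3 has {1,2,5}; column 4 has {1,4,5,6}, so it must be 3.
(r3,c6): row 3 has {1,2,3,5}; column 6 has {1,2,6}, so it must be 4.
(r5,c4): row 5 has {1,6}; column 4 has {1,3,4,5,6}, so it must be 2.
(r2,c6): row 2 has {1,5,6}; column 6 has {1,2,4,6}, so it must be 3.
(r3,c1): row 3 has {1,2,3,4,5}; column 1 has {1,3,5}, so it must be 6.
(r5,c1): row 5 has {1,2,6}; column 1 has {1,3,5,6}, so it must be 4.
(r5,c5): row 5 has {1,2,4,6}; column 5 has {1,2,5,6}, so it must be 3.
(r5,c6): row 5 has {1,2,3,4,6}; column 6 has {1,2,3,4,6}, so it must be 5.
(r2,c1): row 2 has {1,3,5,6}; column 1 has {1,3,4,5,6}, so it must be 2.

2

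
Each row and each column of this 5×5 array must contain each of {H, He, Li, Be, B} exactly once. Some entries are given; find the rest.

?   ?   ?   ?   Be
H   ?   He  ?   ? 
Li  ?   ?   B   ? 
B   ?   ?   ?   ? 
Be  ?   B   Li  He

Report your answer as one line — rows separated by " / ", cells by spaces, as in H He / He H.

He B Li H Be / H Li He Be B / Li He Be B H / B Be H He Li / Be H B Li He

(r1,c1) = He
(r1,c4) = H
(r2,c4) = Be
(r3,c5) = H
(r4,c4) = He
(r4,c5) = Li
(r5,c2) = H
(r1,c3) = Li
(r2,c5) = B
(r3,c3) = Be
(r4,c2) = Be
(r4,c3) = H
(r1,c2) = B
(r2,c2) = Li
(r3,c2) = He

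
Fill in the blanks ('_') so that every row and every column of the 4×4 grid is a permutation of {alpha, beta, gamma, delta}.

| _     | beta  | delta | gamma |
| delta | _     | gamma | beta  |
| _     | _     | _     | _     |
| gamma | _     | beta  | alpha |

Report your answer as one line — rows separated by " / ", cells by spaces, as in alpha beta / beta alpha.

row 1 has {beta,gamma,delta}; column 1 has {gamma,delta} — only alpha is left for (r1,c1).
row 2 has {beta,gamma,delta}; column 2 has {beta} — only alpha is left for (r2,c2).
row 3 is empty so far; column 1 has {alpha,gamma,delta} — only beta is left for (r3,c1).
row 3 has {beta}; column 3 has {beta,gamma,delta} — only alpha is left for (r3,c3).
row 3 has {alpha,beta}; column 4 has {alpha,beta,gamma} — only delta is left for (r3,c4).
row 4 has {alpha,beta,gamma}; column 2 has {alpha,beta} — only delta is left for (r4,c2).
row 3 has {alpha,beta,delta}; column 2 has {alpha,beta,delta} — only gamma is left for (r3,c2).

alpha beta delta gamma / delta alpha gamma beta / beta gamma alpha delta / gamma delta beta alpha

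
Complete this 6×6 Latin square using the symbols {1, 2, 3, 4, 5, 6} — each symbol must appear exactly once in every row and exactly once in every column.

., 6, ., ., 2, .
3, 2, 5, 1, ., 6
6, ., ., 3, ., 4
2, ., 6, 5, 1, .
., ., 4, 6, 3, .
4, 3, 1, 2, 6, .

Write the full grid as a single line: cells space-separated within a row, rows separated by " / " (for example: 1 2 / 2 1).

(r1,c3) = 3
(r1,c4) = 4
(r2,c5) = 4
(r3,c3) = 2
(r3,c5) = 5
(r4,c2) = 4
(r4,c6) = 3
(r6,c6) = 5
(r1,c6) = 1
(r3,c2) = 1
(r5,c2) = 5
(r5,c6) = 2
(r1,c1) = 5
(r5,c1) = 1

5 6 3 4 2 1 / 3 2 5 1 4 6 / 6 1 2 3 5 4 / 2 4 6 5 1 3 / 1 5 4 6 3 2 / 4 3 1 2 6 5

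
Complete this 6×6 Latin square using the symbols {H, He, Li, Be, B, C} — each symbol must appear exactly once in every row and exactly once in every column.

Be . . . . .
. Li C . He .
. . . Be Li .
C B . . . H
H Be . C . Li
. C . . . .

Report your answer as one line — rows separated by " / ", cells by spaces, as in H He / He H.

Be He H Li C B / B Li C H He Be / He H B Be Li C / C B Li He Be H / H Be He C B Li / Li C Be B H He

row 2 has {He,Li,C}; column 1 has {H,Be,C} — only B is left for (r2,c1).
row 2 has {He,Li,B,C}; column 4 has {Be,C} — only H is left for (r2,c4).
row 2 has {H,He,Li,B,C}; column 6 has {H,Li} — only Be is left for (r2,c6).
row 3 has {Li,Be}; column 1 has {H,Be,B,C} — only He is left for (r3,c1).
row 3 has {He,Li,Be}; column 2 has {Li,Be,B,C} — only H is left for (r3,c2).
row 3 has {H,He,Li,Be}; column 3 has {C} — only B is left for (r3,c3).
row 3 has {H,He,Li,Be,B}; column 6 has {H,Li,Be} — only C is left for (r3,c6).
row 4 has {H,B,C}; column 5 has {He,Li} — only Be is left for (r4,c5).
row 5 has {H,Li,Be,C}; column 3 has {B,C} — only He is left for (r5,c3).
row 5 has {H,He,Li,Be,C}; column 5 has {He,Li,Be} — only B is left for (r5,c5).
row 6 has {C}; column 1 has {H,He,Be,B,C} — only Li is left for (r6,c1).
row 6 has {Li,C}; column 5 has {He,Li,Be,B} — only H is left for (r6,c5).
row 1 has {Be}; column 2 has {H,Li,Be,B,C} — only He is left for (r1,c2).
row 1 has {He,Be}; column 5 has {H,He,Li,Be,B} — only C is left for (r1,c5).
row 1 has {He,Be,C}; column 6 has {H,Li,Be,C} — only B is left for (r1,c6).
row 4 has {H,Be,B,C}; column 3 has {He,B,C} — only Li is left for (r4,c3).
row 4 has {H,Li,Be,B,C}; column 4 has {H,Be,C} — only He is left for (r4,c4).
row 6 has {H,Li,C}; column 3 has {He,Li,B,C} — only Be is left for (r6,c3).
row 6 has {H,Li,Be,C}; column 4 has {H,He,Be,C} — only B is left for (r6,c4).
row 6 has {H,Li,Be,B,C}; column 6 has {H,Li,Be,B,C} — only He is left for (r6,c6).
row 1 has {He,Be,B,C}; column 3 has {He,Li,Be,B,C} — only H is left for (r1,c3).
row 1 has {H,He,Be,B,C}; column 4 has {H,He,Be,B,C} — only Li is left for (r1,c4).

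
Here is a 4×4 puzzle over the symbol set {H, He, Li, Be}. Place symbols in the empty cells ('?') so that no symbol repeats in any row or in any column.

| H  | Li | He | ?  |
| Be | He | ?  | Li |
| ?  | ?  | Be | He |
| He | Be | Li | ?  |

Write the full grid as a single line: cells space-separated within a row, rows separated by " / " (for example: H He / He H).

H Li He Be / Be He H Li / Li H Be He / He Be Li H

row 1 has {H,He,Li}; column 4 has {He,Li} — only Be is left for (r1,c4).
row 2 has {He,Li,Be}; column 3 has {He,Li,Be} — only H is left for (r2,c3).
row 3 has {He,Be}; column 1 has {H,He,Be} — only Li is left for (r3,c1).
row 3 has {He,Li,Be}; column 2 has {He,Li,Be} — only H is left for (r3,c2).
row 4 has {He,Li,Be}; column 4 has {He,Li,Be} — only H is left for (r4,c4).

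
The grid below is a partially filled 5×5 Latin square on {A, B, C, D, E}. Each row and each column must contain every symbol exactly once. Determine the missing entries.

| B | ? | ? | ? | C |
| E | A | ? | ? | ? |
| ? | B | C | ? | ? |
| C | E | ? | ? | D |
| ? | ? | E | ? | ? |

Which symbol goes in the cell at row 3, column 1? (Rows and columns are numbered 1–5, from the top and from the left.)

A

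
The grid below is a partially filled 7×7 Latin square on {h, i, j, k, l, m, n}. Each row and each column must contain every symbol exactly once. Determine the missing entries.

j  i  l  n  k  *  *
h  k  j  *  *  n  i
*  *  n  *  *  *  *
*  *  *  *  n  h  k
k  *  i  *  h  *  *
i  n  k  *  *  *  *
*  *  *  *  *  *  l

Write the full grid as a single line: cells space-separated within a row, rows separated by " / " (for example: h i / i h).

j i l n k m h / h k j l m n i / m h n k l i j / l j m i n h k / k l i m h j n / i n k h j l m / n m h j i k l

(r1,c6) = m
(r1,c7) = h
(r4,c3) = m
(r7,c3) = h
(r4,c1) = l
(r4,c2) = j
(r4,c4) = i
(r7,c2) = m
(r3,c1) = m
(r3,c7) = j
(r5,c2) = l
(r5,c6) = j
(r6,c6) = l
(r6,c7) = m
(r7,c1) = n
(r3,c2) = h
(r5,c4) = m
(r5,c7) = n
(r6,c5) = j
(r7,c5) = i
(r7,c6) = k
(r2,c4) = l
(r2,c5) = m
(r3,c4) = k
(r3,c5) = l
(r3,c6) = i
(r6,c4) = h
(r7,c4) = j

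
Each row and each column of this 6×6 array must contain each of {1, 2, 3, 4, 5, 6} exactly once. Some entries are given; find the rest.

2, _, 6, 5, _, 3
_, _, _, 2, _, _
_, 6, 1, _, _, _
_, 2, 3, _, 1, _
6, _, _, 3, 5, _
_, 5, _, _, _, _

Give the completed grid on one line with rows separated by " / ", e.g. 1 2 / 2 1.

2 1 6 5 4 3 / 1 3 5 2 6 4 / 5 6 1 4 3 2 / 4 2 3 6 1 5 / 6 4 2 3 5 1 / 3 5 4 1 2 6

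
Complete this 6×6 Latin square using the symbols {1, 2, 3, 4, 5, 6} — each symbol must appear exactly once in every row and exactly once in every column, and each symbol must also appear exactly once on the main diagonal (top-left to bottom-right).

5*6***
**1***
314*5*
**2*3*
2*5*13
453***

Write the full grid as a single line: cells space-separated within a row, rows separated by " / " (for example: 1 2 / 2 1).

5 2 6 3 4 1 / 6 3 1 5 2 4 / 3 1 4 2 5 6 / 1 4 2 6 3 5 / 2 6 5 4 1 3 / 4 5 3 1 6 2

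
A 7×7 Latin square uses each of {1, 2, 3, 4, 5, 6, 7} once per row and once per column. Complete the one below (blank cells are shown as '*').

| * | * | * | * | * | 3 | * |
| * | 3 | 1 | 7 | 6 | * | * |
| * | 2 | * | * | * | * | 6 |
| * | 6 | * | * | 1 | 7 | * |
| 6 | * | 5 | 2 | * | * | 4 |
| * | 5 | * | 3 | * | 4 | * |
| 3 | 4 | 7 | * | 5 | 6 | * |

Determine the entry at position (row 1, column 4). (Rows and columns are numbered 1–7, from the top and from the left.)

6

(r5,c6) = 1
(r7,c4) = 1
(r7,c7) = 2
(r2,c7) = 5
(r3,c6) = 5
(r4,c7) = 3
(r5,c2) = 7
(r5,c5) = 3
(r1,c2) = 1
(r1,c7) = 7
(r2,c6) = 2
(r3,c4) = 4
(r3,c5) = 7
(r4,c4) = 5
(r6,c5) = 2
(r6,c7) = 1
(r1,c4) = 6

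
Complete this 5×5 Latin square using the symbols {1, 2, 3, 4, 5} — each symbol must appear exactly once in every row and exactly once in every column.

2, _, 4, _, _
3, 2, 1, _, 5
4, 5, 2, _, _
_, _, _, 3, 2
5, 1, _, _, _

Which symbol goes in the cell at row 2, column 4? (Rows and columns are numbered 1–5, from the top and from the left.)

4

Cell (r1,c2): row 1 has {2,4}; column 2 has {1,2,5} → 3.
Cell (r1,c5): row 1 has {2,3,4}; column 5 has {2,5} → 1.
Cell (r2,c4): row 2 has {1,2,3,5}; column 4 has {3} → 4.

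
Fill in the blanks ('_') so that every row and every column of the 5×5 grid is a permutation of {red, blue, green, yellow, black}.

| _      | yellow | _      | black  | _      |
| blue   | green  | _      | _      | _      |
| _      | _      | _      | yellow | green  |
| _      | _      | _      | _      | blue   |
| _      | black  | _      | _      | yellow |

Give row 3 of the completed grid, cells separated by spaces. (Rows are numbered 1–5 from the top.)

(r1,c5): row 1 has {yellow,black}; column 5 has {blue,green,yellow}, so it must be red.
(r2,c4): row 2 has {blue,green}; column 4 has {yellow,black}, so it must be red.
(r2,c5): row 2 has {red,blue,green}; column 5 has {red,blue,green,yellow}, so it must be black.
(r4,c2): row 4 has {blue}; column 2 has {green,yellow,black}, so it must be red.
(r4,c4): row 4 has {red,blue}; column 4 has {red,yellow,black}, so it must be green.
(r5,c4): row 5 has {yellow,black}; column 4 has {red,green,yellow,black}, so it must be blue.
(r1,c1): row 1 has {red,yellow,black}; column 1 has {blue}, so it must be green.
(r1,c3): row 1 has {red,green,yellow,black}; column 3 is empty so far, so it must be blue.
(r2,c3): row 2 has {red,blue,green,black}; column 3 has {blue}, so it must be yellow.
(r3,c2): row 3 has {green,yellow}; column 2 has {red,green,yellow,black}, so it must be blue.
(r4,c3): row 4 has {red,blue,green}; column 3 has {blue,yellow}, so it must be black.
(r5,c1): row 5 has {blue,yellow,black}; column 1 has {blue,green}, so it must be red.
(r5,c3): row 5 has {red,blue,yellow,black}; column 3 has {blue,yellow,black}, so it must be green.
(r3,c1): row 3 has {blue,green,yellow}; column 1 has {red,blue,green}, so it must be black.
(r3,c3): row 3 has {blue,green,yellow,black}; column 3 has {blue,green,yellow,black}, so it must be red.

black blue red yellow green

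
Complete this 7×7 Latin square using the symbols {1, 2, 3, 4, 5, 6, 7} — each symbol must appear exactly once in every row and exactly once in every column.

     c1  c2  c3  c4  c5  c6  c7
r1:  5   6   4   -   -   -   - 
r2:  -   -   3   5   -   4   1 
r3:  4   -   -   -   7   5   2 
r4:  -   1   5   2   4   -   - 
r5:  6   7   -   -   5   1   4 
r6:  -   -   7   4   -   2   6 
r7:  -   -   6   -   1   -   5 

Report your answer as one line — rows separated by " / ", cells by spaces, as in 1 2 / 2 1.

(r2,c2) = 2
(r2,c5) = 6
(r3,c2) = 3
(r3,c3) = 1
(r3,c4) = 6
(r5,c3) = 2
(r5,c4) = 3
(r6,c2) = 5
(r6,c5) = 3
(r7,c2) = 4
(r7,c4) = 7
(r7,c6) = 3
(r1,c4) = 1
(r1,c5) = 2
(r1,c6) = 7
(r1,c7) = 3
(r2,c1) = 7
(r4,c1) = 3
(r4,c6) = 6
(r4,c7) = 7
(r6,c1) = 1
(r7,c1) = 2

5 6 4 1 2 7 3 / 7 2 3 5 6 4 1 / 4 3 1 6 7 5 2 / 3 1 5 2 4 6 7 / 6 7 2 3 5 1 4 / 1 5 7 4 3 2 6 / 2 4 6 7 1 3 5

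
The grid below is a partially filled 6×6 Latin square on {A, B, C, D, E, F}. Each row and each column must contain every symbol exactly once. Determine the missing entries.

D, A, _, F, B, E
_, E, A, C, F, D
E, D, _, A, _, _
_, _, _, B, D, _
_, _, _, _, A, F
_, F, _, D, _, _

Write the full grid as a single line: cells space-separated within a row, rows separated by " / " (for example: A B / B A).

D A C F B E / B E A C F D / E D F A C B / F C E B D A / C B D E A F / A F B D E C

Cell (r1,c3): row 1 has {A,B,D,E,F}; column 3 has {A} → C.
Cell (r2,c1): row 2 has {A,C,D,E,F}; column 1 has {D,E} → B.
Cell (r3,c5): row 3 has {A,D,E}; column 5 has {A,B,D,F} → C.
Cell (r3,c6): row 3 has {A,C,D,E}; column 6 has {D,E,F} → B.
Cell (r4,c2): row 4 has {B,D}; column 2 has {A,D,E,F} → C.
Cell (r4,c6): row 4 has {B,C,D}; column 6 has {B,D,E,F} → A.
Cell (r5,c1): row 5 has {A,F}; column 1 has {B,D,E} → C.
Cell (r5,c2): row 5 has {A,C,F}; column 2 has {A,C,D,E,F} → B.
Cell (r5,c4): row 5 has {A,B,C,F}; column 4 has {A,B,C,D,F} → E.
Cell (r6,c1): row 6 has {D,F}; column 1 has {B,C,D,E} → A.
Cell (r6,c5): row 6 has {A,D,F}; column 5 has {A,B,C,D,F} → E.
Cell (r6,c6): row 6 has {A,D,E,F}; column 6 has {A,B,D,E,F} → C.
Cell (r3,c3): row 3 has {A,B,C,D,E}; column 3 has {A,C} → F.
Cell (r4,c1): row 4 has {A,B,C,D}; column 1 has {A,B,C,D,E} → F.
Cell (r4,c3): row 4 has {A,B,C,D,F}; column 3 has {A,C,F} → E.
Cell (r5,c3): row 5 has {A,B,C,E,F}; column 3 has {A,C,E,F} → D.
Cell (r6,c3): row 6 has {A,C,D,E,F}; column 3 has {A,C,D,E,F} → B.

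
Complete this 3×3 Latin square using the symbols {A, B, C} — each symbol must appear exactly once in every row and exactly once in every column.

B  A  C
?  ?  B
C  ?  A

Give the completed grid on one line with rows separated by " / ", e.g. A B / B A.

B A C / A C B / C B A

Cell (r2,c1): row 2 has {B}; column 1 has {B,C} → A.
Cell (r2,c2): row 2 has {A,B}; column 2 has {A} → C.
Cell (r3,c2): row 3 has {A,C}; column 2 has {A,C} → B.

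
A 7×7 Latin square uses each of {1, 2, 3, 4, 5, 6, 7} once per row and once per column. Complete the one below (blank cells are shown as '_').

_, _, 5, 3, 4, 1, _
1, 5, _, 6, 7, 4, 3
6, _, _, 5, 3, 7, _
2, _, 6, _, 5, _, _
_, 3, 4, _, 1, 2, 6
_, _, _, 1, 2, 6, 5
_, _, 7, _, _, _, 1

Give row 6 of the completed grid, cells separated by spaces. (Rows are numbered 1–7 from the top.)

4 7 3 1 2 6 5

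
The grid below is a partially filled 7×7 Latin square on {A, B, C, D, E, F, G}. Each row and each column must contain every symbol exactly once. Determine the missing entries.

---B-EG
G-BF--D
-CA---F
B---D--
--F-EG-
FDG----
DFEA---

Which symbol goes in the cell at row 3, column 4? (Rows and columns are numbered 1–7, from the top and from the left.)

G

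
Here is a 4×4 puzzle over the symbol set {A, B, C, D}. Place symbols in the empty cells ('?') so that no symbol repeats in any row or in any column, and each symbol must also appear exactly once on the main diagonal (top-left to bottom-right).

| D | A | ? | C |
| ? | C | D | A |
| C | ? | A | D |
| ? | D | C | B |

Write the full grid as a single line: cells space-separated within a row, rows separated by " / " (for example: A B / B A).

row 1 has {A,C,D}; column 3 has {A,C,D} — only B is left for (r1,c3).
row 2 has {A,C,D}; column 1 has {C,D} — only B is left for (r2,c1).
row 3 has {A,C,D}; column 2 has {A,C,D} — only B is left for (r3,c2).
row 4 has {B,C,D}; column 1 has {B,C,D} — only A is left for (r4,c1).

D A B C / B C D A / C B A D / A D C B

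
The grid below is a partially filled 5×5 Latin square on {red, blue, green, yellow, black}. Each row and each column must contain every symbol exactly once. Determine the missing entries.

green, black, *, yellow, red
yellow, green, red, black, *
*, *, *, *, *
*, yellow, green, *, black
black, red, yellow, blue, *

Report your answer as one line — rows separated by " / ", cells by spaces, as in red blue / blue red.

green black blue yellow red / yellow green red black blue / red blue black green yellow / blue yellow green red black / black red yellow blue green

Cell (r1,c3): row 1 has {red,green,yellow,black}; column 3 has {red,green,yellow} → blue.
Cell (r2,c5): row 2 has {red,green,yellow,black}; column 5 has {red,black} → blue.
Cell (r3,c2): row 3 is empty so far; column 2 has {red,green,yellow,black} → blue.
Cell (r3,c3): row 3 has {blue}; column 3 has {red,blue,green,yellow} → black.
Cell (r4,c4): row 4 has {green,yellow,black}; column 4 has {blue,yellow,black} → red.
Cell (r5,c5): row 5 has {red,blue,yellow,black}; column 5 has {red,blue,black} → green.
Cell (r3,c1): row 3 has {blue,black}; column 1 has {green,yellow,black} → red.
Cell (r3,c4): row 3 has {red,blue,black}; column 4 has {red,blue,yellow,black} → green.
Cell (r3,c5): row 3 has {red,blue,green,black}; column 5 has {red,blue,green,black} → yellow.
Cell (r4,c1): row 4 has {red,green,yellow,black}; column 1 has {red,green,yellow,black} → blue.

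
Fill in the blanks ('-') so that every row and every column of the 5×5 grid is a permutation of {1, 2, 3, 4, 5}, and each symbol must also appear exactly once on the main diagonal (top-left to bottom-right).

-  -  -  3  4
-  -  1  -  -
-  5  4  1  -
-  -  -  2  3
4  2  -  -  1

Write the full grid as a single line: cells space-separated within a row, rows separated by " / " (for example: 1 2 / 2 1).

5 1 2 3 4 / 2 3 1 4 5 / 3 5 4 1 2 / 1 4 5 2 3 / 4 2 3 5 1

row 1 has {3,4}; column 1 has {4}; the diagonal has {1,2,4} — only 5 is left for (r1,c1).
row 1 has {3,4,5}; column 2 has {2,5} — only 1 is left for (r1,c2).
row 1 has {1,3,4,5}; column 3 has {1,4} — only 2 is left for (r1,c3).
row 2 has {1}; column 2 has {1,2,5}; the diagonal has {1,2,4,5} — only 3 is left for (r2,c2).
row 3 has {1,4,5}; column 5 has {1,3,4} — only 2 is left for (r3,c5).
row 4 has {2,3}; column 1 has {4,5} — only 1 is left for (r4,c1).
row 4 has {1,2,3}; column 2 has {1,2,3,5} — only 4 is left for (r4,c2).
row 4 has {1,2,3,4}; column 3 has {1,2,4} — only 5 is left for (r4,c3).
row 5 has {1,2,4}; column 3 has {1,2,4,5} — only 3 is left for (r5,c3).
row 5 has {1,2,3,4}; column 4 has {1,2,3} — only 5 is left for (r5,c4).
row 2 has {1,3}; column 1 has {1,4,5} — only 2 is left for (r2,c1).
row 2 has {1,2,3}; column 4 has {1,2,3,5} — only 4 is left for (r2,c4).
row 2 has {1,2,3,4}; column 5 has {1,2,3,4} — only 5 is left for (r2,c5).
row 3 has {1,2,4,5}; column 1 has {1,2,4,5} — only 3 is left for (r3,c1).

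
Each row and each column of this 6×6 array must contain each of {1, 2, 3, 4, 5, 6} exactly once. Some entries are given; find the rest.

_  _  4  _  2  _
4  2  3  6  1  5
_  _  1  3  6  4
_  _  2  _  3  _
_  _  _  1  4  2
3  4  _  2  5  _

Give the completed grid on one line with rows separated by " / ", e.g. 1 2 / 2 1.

1 6 4 5 2 3 / 4 2 3 6 1 5 / 2 5 1 3 6 4 / 5 1 2 4 3 6 / 6 3 5 1 4 2 / 3 4 6 2 5 1

row 1 has {2,4}; column 4 has {1,2,3,6} — only 5 is left for (r1,c4).
row 3 has {1,3,4,6}; column 2 has {2,4} — only 5 is left for (r3,c2).
row 4 has {2,3}; column 4 has {1,2,3,5,6} — only 4 is left for (r4,c4).
row 6 has {2,3,4,5}; column 3 has {1,2,3,4} — only 6 is left for (r6,c3).
row 6 has {2,3,4,5,6}; column 6 has {2,4,5} — only 1 is left for (r6,c6).
row 3 has {1,3,4,5,6}; column 1 has {3,4} — only 2 is left for (r3,c1).
row 4 has {2,3,4}; column 6 has {1,2,4,5} — only 6 is left for (r4,c6).
row 5 has {1,2,4}; column 3 has {1,2,3,4,6} — only 5 is left for (r5,c3).
row 1 has {2,4,5}; column 6 has {1,2,4,5,6} — only 3 is left for (r1,c6).
row 4 has {2,3,4,6}; column 2 has {2,4,5} — only 1 is left for (r4,c2).
row 5 has {1,2,4,5}; column 1 has {2,3,4} — only 6 is left for (r5,c1).
row 5 has {1,2,4,5,6}; column 2 has {1,2,4,5} — only 3 is left for (r5,c2).
row 1 has {2,3,4,5}; column 1 has {2,3,4,6} — only 1 is left for (r1,c1).
row 1 has {1,2,3,4,5}; column 2 has {1,2,3,4,5} — only 6 is left for (r1,c2).
row 4 has {1,2,3,4,6}; column 1 has {1,2,3,4,6} — only 5 is left for (r4,c1).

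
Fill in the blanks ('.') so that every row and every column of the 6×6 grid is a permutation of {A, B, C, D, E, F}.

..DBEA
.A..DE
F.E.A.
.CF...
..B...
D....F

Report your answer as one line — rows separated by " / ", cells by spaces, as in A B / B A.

C F D B E A / B A C F D E / F D E C A B / E C F A B D / A E B D F C / D B A E C F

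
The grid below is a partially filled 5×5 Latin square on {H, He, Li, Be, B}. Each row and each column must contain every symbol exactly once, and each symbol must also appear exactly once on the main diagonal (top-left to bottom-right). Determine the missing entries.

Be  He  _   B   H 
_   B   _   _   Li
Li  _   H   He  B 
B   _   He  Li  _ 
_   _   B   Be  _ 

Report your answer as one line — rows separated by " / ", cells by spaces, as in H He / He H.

Be He Li B H / He B Be H Li / Li Be H He B / B H He Li Be / H Li B Be He

Cell (r1,c3): row 1 has {H,He,Be,B}; column 3 has {H,He,B} → Li.
Cell (r2,c3): row 2 has {Li,B}; column 3 has {H,He,Li,B} → Be.
Cell (r2,c4): row 2 has {Li,Be,B}; column 4 has {He,Li,Be,B} → H.
Cell (r3,c2): row 3 has {H,He,Li,B}; column 2 has {He,B} → Be.
Cell (r4,c2): row 4 has {He,Li,B}; column 2 has {He,Be,B} → H.
Cell (r4,c5): row 4 has {H,He,Li,B}; column 5 has {H,Li,B} → Be.
Cell (r5,c2): row 5 has {Be,B}; column 2 has {H,He,Be,B} → Li.
Cell (r5,c5): row 5 has {Li,Be,B}; column 5 has {H,Li,Be,B}; the diagonal has {H,Li,Be,B} → He.
Cell (r2,c1): row 2 has {H,Li,Be,B}; column 1 has {Li,Be,B} → He.
Cell (r5,c1): row 5 has {He,Li,Be,B}; column 1 has {He,Li,Be,B} → H.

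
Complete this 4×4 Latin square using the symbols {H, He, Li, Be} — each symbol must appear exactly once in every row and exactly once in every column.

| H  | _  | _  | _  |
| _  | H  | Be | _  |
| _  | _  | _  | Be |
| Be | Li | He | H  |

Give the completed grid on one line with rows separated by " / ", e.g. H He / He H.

H Be Li He / He H Be Li / Li He H Be / Be Li He H

(r1,c3) = Li
(r1,c4) = He
(r2,c4) = Li
(r3,c2) = He
(r3,c3) = H
(r1,c2) = Be
(r2,c1) = He
(r3,c1) = Li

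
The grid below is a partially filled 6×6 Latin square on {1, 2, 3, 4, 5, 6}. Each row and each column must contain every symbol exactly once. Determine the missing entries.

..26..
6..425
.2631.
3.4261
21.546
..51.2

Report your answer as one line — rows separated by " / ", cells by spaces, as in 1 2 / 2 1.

Cell (r2,c2): row 2 has {2,4,5,6}; column 2 has {1,2} → 3.
Cell (r2,c3): row 2 has {2,3,4,5,6}; column 3 has {2,4,5,6} → 1.
Cell (r3,c6): row 3 has {1,2,3,6}; column 6 has {1,2,5,6} → 4.
Cell (r4,c2): row 4 has {1,2,3,4,6}; column 2 has {1,2,3} → 5.
Cell (r5,c3): row 5 has {1,2,4,5,6}; column 3 has {1,2,4,5,6} → 3.
Cell (r6,c1): row 6 has {1,2,5}; column 1 has {2,3,6} → 4.
Cell (r6,c2): row 6 has {1,2,4,5}; column 2 has {1,2,3,5} → 6.
Cell (r6,c5): row 6 has {1,2,4,5,6}; column 5 has {1,2,4,6} → 3.
Cell (r1,c2): row 1 has {2,6}; column 2 has {1,2,3,5,6} → 4.
Cell (r1,c5): row 1 has {2,4,6}; column 5 has {1,2,3,4,6} → 5.
Cell (r1,c6): row 1 has {2,4,5,6}; column 6 has {1,2,4,5,6} → 3.
Cell (r3,c1): row 3 has {1,2,3,4,6}; column 1 has {2,3,4,6} → 5.
Cell (r1,c1): row 1 has {2,3,4,5,6}; column 1 has {2,3,4,5,6} → 1.

1 4 2 6 5 3 / 6 3 1 4 2 5 / 5 2 6 3 1 4 / 3 5 4 2 6 1 / 2 1 3 5 4 6 / 4 6 5 1 3 2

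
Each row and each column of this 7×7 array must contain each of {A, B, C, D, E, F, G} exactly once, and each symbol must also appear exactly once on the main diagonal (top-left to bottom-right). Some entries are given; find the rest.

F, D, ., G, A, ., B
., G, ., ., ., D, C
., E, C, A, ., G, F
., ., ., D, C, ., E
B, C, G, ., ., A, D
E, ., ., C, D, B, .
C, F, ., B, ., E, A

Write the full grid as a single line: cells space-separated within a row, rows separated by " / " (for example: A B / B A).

F D E G A C B / A G B E F D C / D E C A B G F / G B A D C F E / B C G F E A D / E A F C D B G / C F D B G E A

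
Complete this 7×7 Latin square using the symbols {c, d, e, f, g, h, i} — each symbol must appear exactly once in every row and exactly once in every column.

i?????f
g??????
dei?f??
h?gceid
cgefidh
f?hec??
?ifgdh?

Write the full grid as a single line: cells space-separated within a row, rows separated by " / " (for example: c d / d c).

i h c d g e f / g c d i h f e / d e i h f c g / h f g c e i d / c g e f i d h / f d h e c g i / e i f g d h c

(r2,c5) = h
(r3,c4) = h
(r4,c2) = f
(r6,c2) = d
(r6,c6) = g
(r6,c7) = i
(r7,c1) = e
(r7,c7) = c
(r1,c4) = d
(r1,c5) = g
(r2,c2) = c
(r2,c3) = d
(r2,c4) = i
(r2,c7) = e
(r3,c6) = c
(r3,c7) = g
(r1,c2) = h
(r1,c3) = c
(r1,c6) = e
(r2,c6) = f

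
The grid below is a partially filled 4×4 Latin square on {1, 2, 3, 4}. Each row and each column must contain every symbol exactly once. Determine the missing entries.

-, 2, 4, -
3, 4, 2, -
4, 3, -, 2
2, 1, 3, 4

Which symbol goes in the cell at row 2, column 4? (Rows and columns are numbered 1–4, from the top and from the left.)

1

At row 1, column 1: row 1 has {2,4}; column 1 has {2,3,4}; that leaves 1.
At row 1, column 4: row 1 has {1,2,4}; column 4 has {2,4}; that leaves 3.
At row 2, column 4: row 2 has {2,3,4}; column 4 has {2,3,4}; that leaves 1.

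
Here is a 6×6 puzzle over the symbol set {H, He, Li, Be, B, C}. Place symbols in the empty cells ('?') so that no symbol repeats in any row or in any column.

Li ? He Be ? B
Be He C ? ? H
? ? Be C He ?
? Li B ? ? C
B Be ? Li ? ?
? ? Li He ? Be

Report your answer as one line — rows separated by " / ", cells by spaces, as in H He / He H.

row 2 has {H,He,Be,C}; column 4 has {He,Li,Be,C} — only B is left for (r2,c4).
row 2 has {H,He,Be,B,C}; column 5 has {He} — only Li is left for (r2,c5).
row 3 has {He,Be,C}; column 1 has {Li,Be,B} — only H is left for (r3,c1).
row 3 has {H,He,Be,C}; column 2 has {He,Li,Be} — only B is left for (r3,c2).
row 3 has {H,He,Be,B,C}; column 6 has {H,Be,B,C} — only Li is left for (r3,c6).
row 4 has {Li,B,C}; column 1 has {H,Li,Be,B} — only He is left for (r4,c1).
row 4 has {He,Li,B,C}; column 4 has {He,Li,Be,B,C} — only H is left for (r4,c4).
row 4 has {H,He,Li,B,C}; column 5 has {He,Li} — only Be is left for (r4,c5).
row 5 has {Li,Be,B}; column 3 has {He,Li,Be,B,C} — only H is left for (r5,c3).
row 5 has {H,Li,Be,B}; column 5 has {He,Li,Be} — only C is left for (r5,c5).
row 5 has {H,Li,Be,B,C}; column 6 has {H,Li,Be,B,C} — only He is left for (r5,c6).
row 6 has {He,Li,Be}; column 1 has {H,He,Li,Be,B} — only C is left for (r6,c1).
row 6 has {He,Li,Be,C}; column 2 has {He,Li,Be,B} — only H is left for (r6,c2).
row 6 has {H,He,Li,Be,C}; column 5 has {He,Li,Be,C} — only B is left for (r6,c5).
row 1 has {He,Li,Be,B}; column 2 has {H,He,Li,Be,B} — only C is left for (r1,c2).
row 1 has {He,Li,Be,B,C}; column 5 has {He,Li,Be,B,C} — only H is left for (r1,c5).

Li C He Be H B / Be He C B Li H / H B Be C He Li / He Li B H Be C / B Be H Li C He / C H Li He B Be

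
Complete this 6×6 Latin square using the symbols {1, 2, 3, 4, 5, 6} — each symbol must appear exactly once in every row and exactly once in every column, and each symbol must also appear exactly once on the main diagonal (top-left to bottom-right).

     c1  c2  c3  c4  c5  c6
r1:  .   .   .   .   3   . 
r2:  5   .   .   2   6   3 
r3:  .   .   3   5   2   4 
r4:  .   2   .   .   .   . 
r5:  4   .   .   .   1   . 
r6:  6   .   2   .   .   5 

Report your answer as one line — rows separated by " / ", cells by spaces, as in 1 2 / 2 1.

(r1,c1) = 2
(r2,c2) = 4
(r2,c3) = 1
(r3,c1) = 1
(r3,c2) = 6
(r4,c1) = 3
(r4,c4) = 6
(r4,c6) = 1
(r5,c4) = 3
(r6,c5) = 4
(r1,c6) = 6
(r4,c5) = 5
(r5,c2) = 5
(r5,c3) = 6
(r5,c6) = 2
(r6,c4) = 1
(r1,c2) = 1
(r1,c4) = 4
(r4,c3) = 4
(r6,c2) = 3
(r1,c3) = 5

2 1 5 4 3 6 / 5 4 1 2 6 3 / 1 6 3 5 2 4 / 3 2 4 6 5 1 / 4 5 6 3 1 2 / 6 3 2 1 4 5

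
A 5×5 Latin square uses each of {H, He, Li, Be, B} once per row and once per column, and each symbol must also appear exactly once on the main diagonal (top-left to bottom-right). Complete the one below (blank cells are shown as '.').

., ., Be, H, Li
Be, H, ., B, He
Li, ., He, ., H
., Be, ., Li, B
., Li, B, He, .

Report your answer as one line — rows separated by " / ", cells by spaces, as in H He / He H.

(r1,c1) = B
(r1,c2) = He
(r2,c3) = Li
(r3,c2) = B
(r3,c4) = Be
(r4,c3) = H
(r5,c1) = H
(r5,c5) = Be
(r4,c1) = He

B He Be H Li / Be H Li B He / Li B He Be H / He Be H Li B / H Li B He Be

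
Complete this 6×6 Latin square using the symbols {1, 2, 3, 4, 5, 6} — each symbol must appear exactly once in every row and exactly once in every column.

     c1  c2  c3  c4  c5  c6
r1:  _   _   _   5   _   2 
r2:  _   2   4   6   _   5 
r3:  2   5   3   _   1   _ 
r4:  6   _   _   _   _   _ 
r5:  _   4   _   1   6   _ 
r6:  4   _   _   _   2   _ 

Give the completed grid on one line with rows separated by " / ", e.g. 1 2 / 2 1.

(r2,c5) = 3
(r3,c4) = 4
(r3,c6) = 6
(r5,c6) = 3
(r6,c4) = 3
(r6,c6) = 1
(r1,c5) = 4
(r2,c1) = 1
(r4,c4) = 2
(r4,c5) = 5
(r4,c6) = 4
(r5,c1) = 5
(r5,c3) = 2
(r6,c2) = 6
(r6,c3) = 5
(r1,c1) = 3
(r1,c2) = 1
(r1,c3) = 6
(r4,c2) = 3
(r4,c3) = 1

3 1 6 5 4 2 / 1 2 4 6 3 5 / 2 5 3 4 1 6 / 6 3 1 2 5 4 / 5 4 2 1 6 3 / 4 6 5 3 2 1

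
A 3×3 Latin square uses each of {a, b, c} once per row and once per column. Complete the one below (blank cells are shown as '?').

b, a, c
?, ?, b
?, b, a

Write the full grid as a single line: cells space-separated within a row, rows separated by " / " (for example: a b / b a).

b a c / a c b / c b a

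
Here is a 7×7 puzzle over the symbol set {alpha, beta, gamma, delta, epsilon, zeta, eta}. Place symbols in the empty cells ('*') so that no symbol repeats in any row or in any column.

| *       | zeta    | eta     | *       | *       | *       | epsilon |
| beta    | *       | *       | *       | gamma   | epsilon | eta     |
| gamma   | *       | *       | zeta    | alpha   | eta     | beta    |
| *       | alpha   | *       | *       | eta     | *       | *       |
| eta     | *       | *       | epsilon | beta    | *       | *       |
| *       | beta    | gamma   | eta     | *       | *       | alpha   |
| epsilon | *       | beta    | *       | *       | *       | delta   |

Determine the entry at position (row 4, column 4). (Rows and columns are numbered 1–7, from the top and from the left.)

Cell (r1,c5): row 1 has {epsilon,zeta,eta}; column 5 has {alpha,beta,gamma,eta} → delta.
Cell (r2,c2): row 2 has {beta,gamma,epsilon,eta}; column 2 has {alpha,beta,zeta} → delta.
Cell (r2,c4): row 2 has {beta,gamma,delta,epsilon,eta}; column 4 has {epsilon,zeta,eta} → alpha.
Cell (r3,c2): row 3 has {alpha,beta,gamma,zeta,eta}; column 2 has {alpha,beta,delta,zeta} → epsilon.
Cell (r3,c3): row 3 has {alpha,beta,gamma,epsilon,zeta,eta}; column 3 has {beta,gamma,eta} → delta.
Cell (r5,c2): row 5 has {beta,epsilon,eta}; column 2 has {alpha,beta,delta,epsilon,zeta} → gamma.
Cell (r5,c7): row 5 has {beta,gamma,epsilon,eta}; column 7 has {alpha,beta,delta,epsilon,eta} → zeta.
Cell (r7,c2): row 7 has {beta,delta,epsilon}; column 2 has {alpha,beta,gamma,delta,epsilon,zeta} → eta.
Cell (r7,c4): row 7 has {beta,delta,epsilon,eta}; column 4 has {alpha,epsilon,zeta,eta} → gamma.
Cell (r7,c5): row 7 has {beta,gamma,delta,epsilon,eta}; column 5 has {alpha,beta,gamma,delta,eta} → zeta.
Cell (r7,c6): row 7 has {beta,gamma,delta,epsilon,zeta,eta}; column 6 has {epsilon,eta} → alpha.
Cell (r1,c1): row 1 has {delta,epsilon,zeta,eta}; column 1 has {beta,gamma,epsilon,eta} → alpha.
Cell (r1,c4): row 1 has {alpha,delta,epsilon,zeta,eta}; column 4 has {alpha,gamma,epsilon,zeta,eta} → beta.
Cell (r1,c6): row 1 has {alpha,beta,delta,epsilon,zeta,eta}; column 6 has {alpha,epsilon,eta} → gamma.
Cell (r2,c3): row 2 has {alpha,beta,gamma,delta,epsilon,eta}; column 3 has {beta,gamma,delta,eta} → zeta.
Cell (r4,c3): row 4 has {alpha,eta}; column 3 has {beta,gamma,delta,zeta,eta} → epsilon.
Cell (r4,c4): row 4 has {alpha,epsilon,eta}; column 4 has {alpha,beta,gamma,epsilon,zeta,eta} → delta.

delta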